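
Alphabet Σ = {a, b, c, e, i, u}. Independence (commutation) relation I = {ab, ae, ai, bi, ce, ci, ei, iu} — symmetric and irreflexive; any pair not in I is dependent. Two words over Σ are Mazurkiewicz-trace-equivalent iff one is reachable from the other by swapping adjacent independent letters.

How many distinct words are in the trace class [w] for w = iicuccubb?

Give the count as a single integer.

36

drop 0:i onto floor
drop 1:i onto {0:i}
drop 2:c onto floor
drop 3:u onto {2:c}
drop 4:c onto {3:u}
drop 5:c onto {4:c}
drop 6:u onto {5:c}
drop 7:b onto {6:u}
drop 8:b onto {7:b}
ground layer = {0:i, 2:c}
drop-orders for the pieces not yet dropped (sum over which currently-grounded one goes next):
  1 to go: {1} 1  {8} 1
  2 to go: {0,1} 1  {1,8} 2  {7,8} 1
  3 to go: {0,1,8} 3  {1,7,8} 3  {6,7,8} 1
  4 to go: {0,1,7,8} 6  {1,6,7,8} 4  {5,6,7,8} 1
  5 to go: {0,1,6,7,8} 10  {1,5,6,7,8} 5  {4,5,6,7,8} 1
  6 to go: {0,1,5,6,7,8} 15  {1,4,5,6,7,8} 6  {3,4,5,6,7,8} 1
  7 to go: {0,1,4,5,6,7,8} 21  {1,3,4,5,6,7,8} 7  {2,3,4,5,6,7,8} 1
  if 0:i drops first: 8 orders
  if 2:c drops first: 28 orders
heap linearizations: 36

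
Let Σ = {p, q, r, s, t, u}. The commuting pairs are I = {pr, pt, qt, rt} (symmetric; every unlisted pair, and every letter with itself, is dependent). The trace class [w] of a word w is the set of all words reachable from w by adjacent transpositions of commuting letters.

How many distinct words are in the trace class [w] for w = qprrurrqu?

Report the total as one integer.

3

piece 0:q — minimal
piece 1:p rests on {0:q}
piece 2:r rests on {0:q}
piece 3:r rests on {2:r}
piece 4:u rests on {1:p, 3:r}
piece 5:r rests on {4:u}
piece 6:r rests on {5:r}
piece 7:q rests on {6:r}
piece 8:u rests on {7:q}
minimal pieces: {0:q}
ways to finish when only these pieces remain (= sum over removing one remaining piece with nothing left below it):
  1 left: {8}→1
  2 left: {7,8}→1
  3 left: {6,7,8}→1
  4 left: {5,6,7,8}→1
  5 left: {4,5,6,7,8}→1
  6 left: {1,4,5,6,7,8}→1  {3,4,5,6,7,8}→1
  7 left: {1,3,4,5,6,7,8}→2  {2,3,4,5,6,7,8}→1
  placing 0:q first → 3 extensions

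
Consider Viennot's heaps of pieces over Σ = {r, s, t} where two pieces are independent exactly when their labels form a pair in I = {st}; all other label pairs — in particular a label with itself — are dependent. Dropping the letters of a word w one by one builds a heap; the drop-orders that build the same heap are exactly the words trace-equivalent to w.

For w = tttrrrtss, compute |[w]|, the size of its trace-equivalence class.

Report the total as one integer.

3

drop 0:t onto floor
drop 1:t onto {0:t}
drop 2:t onto {1:t}
drop 3:r onto {2:t}
drop 4:r onto {3:r}
drop 5:r onto {4:r}
drop 6:t onto {5:r}
drop 7:s onto {5:r}
drop 8:s onto {7:s}
ground layer = {0:t}
drop-orders for the pieces not yet dropped (sum over which currently-grounded one goes next):
  1 to go: {6} 1  {8} 1
  2 to go: {6,8} 2  {7,8} 1
  3 to go: {6,7,8} 3
  4 to go: {5,6,7,8} 3
  5 to go: {4,5,6,7,8} 3
  6 to go: {3,4,5,6,7,8} 3
  7 to go: {2,3,4,5,6,7,8} 3
  if 0:t drops first: 3 orders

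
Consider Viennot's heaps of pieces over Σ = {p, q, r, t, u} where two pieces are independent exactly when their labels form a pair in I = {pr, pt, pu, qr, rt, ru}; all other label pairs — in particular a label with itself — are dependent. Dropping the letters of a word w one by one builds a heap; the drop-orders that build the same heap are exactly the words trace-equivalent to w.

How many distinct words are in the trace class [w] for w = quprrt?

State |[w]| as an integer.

piece 0:q — minimal
piece 1:u rests on {0:q}
piece 2:p rests on {0:q}
piece 3:r — minimal
piece 4:r rests on {3:r}
piece 5:t rests on {1:u}
minimal pieces: {0:q, 3:r}
ways to finish when only these pieces remain (= sum over removing one remaining piece with nothing left below it):
  1 left: {2}→1  {4}→1  {5}→1
  2 left: {1,5}→1  {2,4}→2  {2,5}→2  {3,4}→1  {4,5}→2
  3 left: {1,2,5}→3  {1,4,5}→3  {2,3,4}→3  {2,4,5}→6  {3,4,5}→3
  4 left: {0,1,2,5}→3  {1,2,4,5}→12  {1,3,4,5}→6  {2,3,4,5}→12
  placing 0:q first → 30 extensions
  placing 3:r first → 15 extensions
total linear extensions = 45

45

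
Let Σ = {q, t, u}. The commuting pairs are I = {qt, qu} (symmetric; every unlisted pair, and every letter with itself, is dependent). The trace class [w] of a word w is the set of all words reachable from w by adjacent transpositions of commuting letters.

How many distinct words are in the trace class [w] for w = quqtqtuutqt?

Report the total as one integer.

drop 0:q onto floor
drop 1:u onto floor
drop 2:q onto {0:q}
drop 3:t onto {1:u}
drop 4:q onto {2:q}
drop 5:t onto {3:t}
drop 6:u onto {5:t}
drop 7:u onto {6:u}
drop 8:t onto {7:u}
drop 9:q onto {4:q}
drop 10:t onto {8:t}
ground layer = {0:q, 1:u}
drop-orders for the pieces not yet dropped (sum over which currently-grounded one goes next):
  1 to go: {9} 1  {10} 1
  2 to go: {4,9} 1  {8,10} 1  {9,10} 2
  3 to go: {2,4,9} 1  {4,9,10} 3  {7,8,10} 1  {8,9,10} 3
  4 to go: {0,2,4,9} 1  {2,4,9,10} 4  {4,8,9,10} 6  {6,7,8,10} 1  {7,8,9,10} 4
  5 to go: {0,2,4,9,10} 5  {2,4,8,9,10} 10  {4,7,8,9,10} 10  {5,6,7,8,10} 1  {6,7,8,9,10} 5
  6 to go: {0,2,4,8,9,10} 15  {2,4,7,8,9,10} 20  {3,5,6,7,8,10} 1  {4,6,7,8,9,10} 15  {5,6,7,8,9,10} 6
  7 to go: {0,2,4,7,8,9,10} 35  {1,3,5,6,7,8,10} 1  {2,4,6,7,8,9,10} 35  {3,5,6,7,8,9,10} 7  {4,5,6,7,8,9,10} 21
  8 to go: {0,2,4,6,7,8,9,10} 70  {1,3,5,6,7,8,9,10} 8  {2,4,5,6,7,8,9,10} 56  {3,4,5,6,7,8,9,10} 28
  9 to go: {0,2,4,5,6,7,8,9,10} 126  {1,3,4,5,6,7,8,9,10} 36  {2,3,4,5,6,7,8,9,10} 84
  if 0:q drops first: 120 orders
  if 1:u drops first: 210 orders
heap linearizations: 330

330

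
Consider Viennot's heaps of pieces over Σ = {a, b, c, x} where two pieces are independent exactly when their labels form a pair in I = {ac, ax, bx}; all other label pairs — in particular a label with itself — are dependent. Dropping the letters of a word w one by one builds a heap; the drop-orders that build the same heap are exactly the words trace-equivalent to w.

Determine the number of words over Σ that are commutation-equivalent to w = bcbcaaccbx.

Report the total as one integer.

25

#0=b has no predecessor
#1=c depends on [0:b]
#2=b depends on [1:c]
#3=c depends on [2:b]
#4=a depends on [2:b]
#5=a depends on [4:a]
#6=c depends on [3:c]
#7=c depends on [6:c]
#8=b depends on [5:a, 7:c]
#9=x depends on [7:c]
sources: [0:b]
N(rest) = Σ N(rest − s) over sources s of rest; N(one piece) = 1:
  size 1 → [8]=1  [9]=1
  size 2 → [5,8]=1  [8,9]=2
  size 3 → [4,5,8]=1  [5,8,9]=3  [7,8,9]=2
  size 4 → [4,5,8,9]=4  [5,7,8,9]=5  [6,7,8,9]=2
  size 5 → [3,6,7,8,9]=2  [4,5,7,8,9]=9  [5,6,7,8,9]=7
  size 6 → [3,5,6,7,8,9]=9  [4,5,6,7,8,9]=16
  size 7 → [3,4,5,6,7,8,9]=25
  size 8 → [2,3,4,5,6,7,8,9]=25
  first=0(b) contributes 25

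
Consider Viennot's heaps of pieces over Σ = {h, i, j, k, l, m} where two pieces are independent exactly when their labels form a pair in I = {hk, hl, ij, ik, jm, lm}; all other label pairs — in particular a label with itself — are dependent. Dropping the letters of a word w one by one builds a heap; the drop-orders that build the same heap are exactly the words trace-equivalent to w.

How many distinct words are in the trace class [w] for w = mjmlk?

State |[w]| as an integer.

piece 0:m — minimal
piece 1:j — minimal
piece 2:m rests on {0:m}
piece 3:l rests on {1:j}
piece 4:k rests on {2:m, 3:l}
minimal pieces: {0:m, 1:j}
ways to finish when only these pieces remain (= sum over removing one remaining piece with nothing left below it):
  1 left: {4}→1
  2 left: {2,4}→1  {3,4}→1
  3 left: {0,2,4}→1  {1,3,4}→1  {2,3,4}→2
  placing 0:m first → 3 extensions
  placing 1:j first → 3 extensions
total linear extensions = 6

6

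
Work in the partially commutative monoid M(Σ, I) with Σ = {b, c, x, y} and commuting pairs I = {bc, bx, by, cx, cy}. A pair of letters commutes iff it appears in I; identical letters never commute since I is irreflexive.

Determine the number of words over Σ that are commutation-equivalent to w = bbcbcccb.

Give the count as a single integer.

70

piece 0:b — minimal
piece 1:b rests on {0:b}
piece 2:c — minimal
piece 3:b rests on {1:b}
piece 4:c rests on {2:c}
piece 5:c rests on {4:c}
piece 6:c rests on {5:c}
piece 7:b rests on {3:b}
minimal pieces: {0:b, 2:c}
ways to finish when only these pieces remain (= sum over removing one remaining piece with nothing left below it):
  1 left: {6}→1  {7}→1
  2 left: {3,7}→1  {5,6}→1  {6,7}→2
  3 left: {1,3,7}→1  {3,6,7}→3  {4,5,6}→1  {5,6,7}→3
  4 left: {0,1,3,7}→1  {1,3,6,7}→4  {2,4,5,6}→1  {3,5,6,7}→6  {4,5,6,7}→4
  5 left: {0,1,3,6,7}→5  {1,3,5,6,7}→10  {2,4,5,6,7}→5  {3,4,5,6,7}→10
  6 left: {0,1,3,5,6,7}→15  {1,3,4,5,6,7}→20  {2,3,4,5,6,7}→15
  placing 0:b first → 35 extensions
  placing 2:c first → 35 extensions
total linear extensions = 70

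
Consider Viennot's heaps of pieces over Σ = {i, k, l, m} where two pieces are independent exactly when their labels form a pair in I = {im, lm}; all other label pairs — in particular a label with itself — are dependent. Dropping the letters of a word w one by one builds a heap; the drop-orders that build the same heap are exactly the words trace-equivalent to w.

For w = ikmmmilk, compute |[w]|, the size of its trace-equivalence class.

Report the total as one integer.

10

#0=i has no predecessor
#1=k depends on [0:i]
#2=m depends on [1:k]
#3=m depends on [2:m]
#4=m depends on [3:m]
#5=i depends on [1:k]
#6=l depends on [5:i]
#7=k depends on [4:m, 6:l]
sources: [0:i]
N(rest) = Σ N(rest − s) over sources s of rest; N(one piece) = 1:
  size 1 → [7]=1
  size 2 → [4,7]=1  [6,7]=1
  size 3 → [3,4,7]=1  [4,6,7]=2  [5,6,7]=1
  size 4 → [2,3,4,7]=1  [3,4,6,7]=3  [4,5,6,7]=3
  size 5 → [2,3,4,6,7]=4  [3,4,5,6,7]=6
  size 6 → [2,3,4,5,6,7]=10
  first=0(i) contributes 10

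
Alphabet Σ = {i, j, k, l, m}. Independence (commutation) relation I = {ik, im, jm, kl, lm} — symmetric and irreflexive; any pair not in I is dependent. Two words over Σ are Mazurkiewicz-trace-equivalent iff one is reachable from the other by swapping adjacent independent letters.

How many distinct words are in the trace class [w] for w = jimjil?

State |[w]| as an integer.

#0=j has no predecessor
#1=i depends on [0:j]
#2=m has no predecessor
#3=j depends on [1:i]
#4=i depends on [3:j]
#5=l depends on [4:i]
sources: [0:j, 2:m]
N(rest) = Σ N(rest − s) over sources s of rest; N(one piece) = 1:
  size 1 → [2]=1  [5]=1
  size 2 → [2,5]=2  [4,5]=1
  size 3 → [2,4,5]=3  [3,4,5]=1
  size 4 → [1,3,4,5]=1  [2,3,4,5]=4
  first=0(j) contributes 5
  first=2(m) contributes 1
|[w]| = 6

6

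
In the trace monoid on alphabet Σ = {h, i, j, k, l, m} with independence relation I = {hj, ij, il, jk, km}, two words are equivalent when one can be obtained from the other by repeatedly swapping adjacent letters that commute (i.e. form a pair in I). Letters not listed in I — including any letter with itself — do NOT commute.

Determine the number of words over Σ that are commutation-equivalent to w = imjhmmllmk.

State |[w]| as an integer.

piece 0:i — minimal
piece 1:m rests on {0:i}
piece 2:j rests on {1:m}
piece 3:h rests on {1:m}
piece 4:m rests on {2:j, 3:h}
piece 5:m rests on {4:m}
piece 6:l rests on {5:m}
piece 7:l rests on {6:l}
piece 8:m rests on {7:l}
piece 9:k rests on {7:l}
minimal pieces: {0:i}
ways to finish when only these pieces remain (= sum over removing one remaining piece with nothing left below it):
  1 left: {8}→1  {9}→1
  2 left: {8,9}→2
  3 left: {7,8,9}→2
  4 left: {6,7,8,9}→2
  5 left: {5,6,7,8,9}→2
  6 left: {4,5,6,7,8,9}→2
  7 left: {2,4,5,6,7,8,9}→2  {3,4,5,6,7,8,9}→2
  8 left: {2,3,4,5,6,7,8,9}→4
  placing 0:i first → 4 extensions

4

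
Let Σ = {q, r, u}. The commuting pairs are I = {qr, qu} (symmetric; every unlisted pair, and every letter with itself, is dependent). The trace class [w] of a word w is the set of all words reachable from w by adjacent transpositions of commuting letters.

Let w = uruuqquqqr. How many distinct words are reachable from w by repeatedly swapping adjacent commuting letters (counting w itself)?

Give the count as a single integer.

210

0(u) covers ∅
1(r) covers 0:u
2(u) covers 1:r
3(u) covers 2:u
4(q) covers ∅
5(q) covers 4:q
6(u) covers 3:u
7(q) covers 5:q
8(q) covers 7:q
9(r) covers 6:u
floor of heap: 0:u, 4:q
completions by unplaced set U, small U first (add the entries for U minus each lowest piece of U):
  |U|=1: {8}:1  {9}:1
  |U|=2: {6,9}:1  {7,8}:1  {8,9}:2
  |U|=3: {3,6,9}:1  {5,7,8}:1  {6,8,9}:3  {7,8,9}:3
  |U|=4: {2,3,6,9}:1  {3,6,8,9}:4  {4,5,7,8}:1  {5,7,8,9}:4  {6,7,8,9}:6
  |U|=5: {1,2,3,6,9}:1  {2,3,6,8,9}:5  {3,6,7,8,9}:10  {4,5,7,8,9}:5  {5,6,7,8,9}:10
  |U|=6: {0,1,2,3,6,9}:1  {1,2,3,6,8,9}:6  {2,3,6,7,8,9}:15  {3,5,6,7,8,9}:20  {4,5,6,7,8,9}:15
  |U|=7: {0,1,2,3,6,8,9}:7  {1,2,3,6,7,8,9}:21  {2,3,5,6,7,8,9}:35  {3,4,5,6,7,8,9}:35
  |U|=8: {0,1,2,3,6,7,8,9}:28  {1,2,3,5,6,7,8,9}:56  {2,3,4,5,6,7,8,9}:70
  start at 0(u): 126
  start at 4(q): 84
sum over floor = 210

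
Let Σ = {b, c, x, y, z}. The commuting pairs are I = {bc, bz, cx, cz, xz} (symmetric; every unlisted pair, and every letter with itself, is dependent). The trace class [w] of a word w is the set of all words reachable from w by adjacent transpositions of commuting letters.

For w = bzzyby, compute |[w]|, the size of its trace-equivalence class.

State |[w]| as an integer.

3

#0=b has no predecessor
#1=z has no predecessor
#2=z depends on [1:z]
#3=y depends on [0:b, 2:z]
#4=b depends on [3:y]
#5=y depends on [4:b]
sources: [0:b, 1:z]
N(rest) = Σ N(rest − s) over sources s of rest; N(one piece) = 1:
  size 1 → [5]=1
  size 2 → [4,5]=1
  size 3 → [3,4,5]=1
  size 4 → [0,3,4,5]=1  [2,3,4,5]=1
  first=0(b) contributes 1
  first=1(z) contributes 2
|[w]| = 3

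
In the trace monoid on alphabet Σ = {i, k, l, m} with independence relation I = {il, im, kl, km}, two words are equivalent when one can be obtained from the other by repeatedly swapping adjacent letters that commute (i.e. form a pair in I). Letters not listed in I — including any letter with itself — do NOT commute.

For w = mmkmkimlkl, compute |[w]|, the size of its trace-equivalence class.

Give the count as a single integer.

#0=m has no predecessor
#1=m depends on [0:m]
#2=k has no predecessor
#3=m depends on [1:m]
#4=k depends on [2:k]
#5=i depends on [4:k]
#6=m depends on [3:m]
#7=l depends on [6:m]
#8=k depends on [5:i]
#9=l depends on [7:l]
sources: [0:m, 2:k]
N(rest) = Σ N(rest − s) over sources s of rest; N(one piece) = 1:
  size 1 → [8]=1  [9]=1
  size 2 → [5,8]=1  [7,9]=1  [8,9]=2
  size 3 → [4,5,8]=1  [5,8,9]=3  [6,7,9]=1  [7,8,9]=3
  size 4 → [2,4,5,8]=1  [3,6,7,9]=1  [4,5,8,9]=4  [5,7,8,9]=6  [6,7,8,9]=4
  size 5 → [1,3,6,7,9]=1  [2,4,5,8,9]=5  [3,6,7,8,9]=5  [4,5,7,8,9]=10  [5,6,7,8,9]=10
  size 6 → [0,1,3,6,7,9]=1  [1,3,6,7,8,9]=6  [2,4,5,7,8,9]=15  [3,5,6,7,8,9]=15  [4,5,6,7,8,9]=20
  size 7 → [0,1,3,6,7,8,9]=7  [1,3,5,6,7,8,9]=21  [2,4,5,6,7,8,9]=35  [3,4,5,6,7,8,9]=35
  size 8 → [0,1,3,5,6,7,8,9]=28  [1,3,4,5,6,7,8,9]=56  [2,3,4,5,6,7,8,9]=70
  first=0(m) contributes 126
  first=2(k) contributes 84
|[w]| = 210

210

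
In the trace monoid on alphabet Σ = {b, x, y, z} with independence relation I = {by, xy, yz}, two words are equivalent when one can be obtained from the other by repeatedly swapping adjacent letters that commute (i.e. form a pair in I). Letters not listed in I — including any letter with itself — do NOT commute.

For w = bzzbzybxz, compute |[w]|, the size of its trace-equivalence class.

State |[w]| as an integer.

9

piece 0:b — minimal
piece 1:z rests on {0:b}
piece 2:z rests on {1:z}
piece 3:b rests on {2:z}
piece 4:z rests on {3:b}
piece 5:y — minimal
piece 6:b rests on {4:z}
piece 7:x rests on {6:b}
piece 8:z rests on {7:x}
minimal pieces: {0:b, 5:y}
ways to finish when only these pieces remain (= sum over removing one remaining piece with nothing left below it):
  1 left: {5}→1  {8}→1
  2 left: {5,8}→2  {7,8}→1
  3 left: {5,7,8}→3  {6,7,8}→1
  4 left: {4,6,7,8}→1  {5,6,7,8}→4
  5 left: {3,4,6,7,8}→1  {4,5,6,7,8}→5
  6 left: {2,3,4,6,7,8}→1  {3,4,5,6,7,8}→6
  7 left: {1,2,3,4,6,7,8}→1  {2,3,4,5,6,7,8}→7
  placing 0:b first → 8 extensions
  placing 5:y first → 1 extensions
total linear extensions = 9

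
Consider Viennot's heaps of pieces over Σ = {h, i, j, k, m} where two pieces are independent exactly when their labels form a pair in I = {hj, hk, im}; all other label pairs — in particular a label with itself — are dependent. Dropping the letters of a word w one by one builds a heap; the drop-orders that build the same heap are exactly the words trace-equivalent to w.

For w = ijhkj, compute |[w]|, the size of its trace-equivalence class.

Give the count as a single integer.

0(i) covers ∅
1(j) covers 0:i
2(h) covers 0:i
3(k) covers 1:j
4(j) covers 3:k
floor of heap: 0:i
completions by unplaced set U, small U first (add the entries for U minus each lowest piece of U):
  |U|=1: {2}:1  {4}:1
  |U|=2: {2,4}:2  {3,4}:1
  |U|=3: {1,3,4}:1  {2,3,4}:3
  start at 0(i): 4

4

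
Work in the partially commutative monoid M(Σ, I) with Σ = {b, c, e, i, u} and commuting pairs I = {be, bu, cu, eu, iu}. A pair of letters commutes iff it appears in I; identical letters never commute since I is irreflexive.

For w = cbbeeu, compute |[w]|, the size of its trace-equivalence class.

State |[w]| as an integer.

drop 0:c onto floor
drop 1:b onto {0:c}
drop 2:b onto {1:b}
drop 3:e onto {0:c}
drop 4:e onto {3:e}
drop 5:u onto floor
ground layer = {0:c, 5:u}
drop-orders for the pieces not yet dropped (sum over which currently-grounded one goes next):
  1 to go: {2} 1  {4} 1  {5} 1
  2 to go: {1,2} 1  {2,4} 2  {2,5} 2  {3,4} 1  {4,5} 2
  3 to go: {1,2,4} 3  {1,2,5} 3  {2,3,4} 3  {2,4,5} 6  {3,4,5} 3
  4 to go: {1,2,3,4} 6  {1,2,4,5} 12  {2,3,4,5} 12
  if 0:c drops first: 30 orders
  if 5:u drops first: 6 orders
heap linearizations: 36

36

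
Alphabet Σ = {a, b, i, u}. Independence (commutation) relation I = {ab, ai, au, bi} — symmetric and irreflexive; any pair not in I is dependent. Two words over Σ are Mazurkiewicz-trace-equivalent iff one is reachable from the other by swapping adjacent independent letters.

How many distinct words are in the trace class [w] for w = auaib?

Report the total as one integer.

20

#0=a has no predecessor
#1=u has no predecessor
#2=a depends on [0:a]
#3=i depends on [1:u]
#4=b depends on [1:u]
sources: [0:a, 1:u]
N(rest) = Σ N(rest − s) over sources s of rest; N(one piece) = 1:
  size 1 → [2]=1  [3]=1  [4]=1
  size 2 → [0,2]=1  [2,3]=2  [2,4]=2  [3,4]=2
  size 3 → [0,2,3]=3  [0,2,4]=3  [1,3,4]=2  [2,3,4]=6
  first=0(a) contributes 8
  first=1(u) contributes 12
|[w]| = 20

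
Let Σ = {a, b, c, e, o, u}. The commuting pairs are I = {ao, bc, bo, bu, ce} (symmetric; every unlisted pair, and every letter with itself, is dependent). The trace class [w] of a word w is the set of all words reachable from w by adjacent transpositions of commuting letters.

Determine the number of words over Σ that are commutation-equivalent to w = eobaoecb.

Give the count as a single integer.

18

0(e) covers ∅
1(o) covers 0:e
2(b) covers 0:e
3(a) covers 2:b
4(o) covers 1:o
5(e) covers 3:a, 4:o
6(c) covers 3:a, 4:o
7(b) covers 5:e
floor of heap: 0:e
completions by unplaced set U, small U first (add the entries for U minus each lowest piece of U):
  |U|=1: {6}:1  {7}:1
  |U|=2: {5,7}:1  {6,7}:2
  |U|=3: {5,6,7}:3
  |U|=4: {3,5,6,7}:3  {4,5,6,7}:3
  |U|=5: {1,4,5,6,7}:3  {2,3,5,6,7}:3  {3,4,5,6,7}:6
  |U|=6: {1,3,4,5,6,7}:9  {2,3,4,5,6,7}:9
  start at 0(e): 18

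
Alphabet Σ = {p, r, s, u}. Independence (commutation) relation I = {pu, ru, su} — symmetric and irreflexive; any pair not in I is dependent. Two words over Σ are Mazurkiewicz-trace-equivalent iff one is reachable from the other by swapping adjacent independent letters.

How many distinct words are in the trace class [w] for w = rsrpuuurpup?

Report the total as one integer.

piece 0:r — minimal
piece 1:s rests on {0:r}
piece 2:r rests on {1:s}
piece 3:p rests on {2:r}
piece 4:u — minimal
piece 5:u rests on {4:u}
piece 6:u rests on {5:u}
piece 7:r rests on {3:p}
piece 8:p rests on {7:r}
piece 9:u rests on {6:u}
piece 10:p rests on {8:p}
minimal pieces: {0:r, 4:u}
ways to finish when only these pieces remain (= sum over removing one remaining piece with nothing left below it):
  1 left: {9}→1  {10}→1
  2 left: {6,9}→1  {8,10}→1  {9,10}→2
  3 left: {5,6,9}→1  {6,9,10}→3  {7,8,10}→1  {8,9,10}→3
  4 left: {3,7,8,10}→1  {4,5,6,9}→1  {5,6,9,10}→4  {6,8,9,10}→6  {7,8,9,10}→4
  5 left: {2,3,7,8,10}→1  {3,7,8,9,10}→5  {4,5,6,9,10}→5  {5,6,8,9,10}→10  {6,7,8,9,10}→10
  6 left: {1,2,3,7,8,10}→1  {2,3,7,8,9,10}→6  {3,6,7,8,9,10}→15  {4,5,6,8,9,10}→15  {5,6,7,8,9,10}→20
  7 left: {0,1,2,3,7,8,10}→1  {1,2,3,7,8,9,10}→7  {2,3,6,7,8,9,10}→21  {3,5,6,7,8,9,10}→35  {4,5,6,7,8,9,10}→35
  8 left: {0,1,2,3,7,8,9,10}→8  {1,2,3,6,7,8,9,10}→28  {2,3,5,6,7,8,9,10}→56  {3,4,5,6,7,8,9,10}→70
  9 left: {0,1,2,3,6,7,8,9,10}→36  {1,2,3,5,6,7,8,9,10}→84  {2,3,4,5,6,7,8,9,10}→126
  placing 0:r first → 210 extensions
  placing 4:u first → 120 extensions
total linear extensions = 330

330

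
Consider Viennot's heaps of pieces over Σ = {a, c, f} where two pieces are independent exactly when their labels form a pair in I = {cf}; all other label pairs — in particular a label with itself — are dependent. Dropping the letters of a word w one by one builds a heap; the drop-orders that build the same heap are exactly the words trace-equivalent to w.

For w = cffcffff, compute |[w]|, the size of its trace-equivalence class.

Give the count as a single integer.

piece 0:c — minimal
piece 1:f — minimal
piece 2:f rests on {1:f}
piece 3:c rests on {0:c}
piece 4:f rests on {2:f}
piece 5:f rests on {4:f}
piece 6:f rests on {5:f}
piece 7:f rests on {6:f}
minimal pieces: {0:c, 1:f}
ways to finish when only these pieces remain (= sum over removing one remaining piece with nothing left below it):
  1 left: {3}→1  {7}→1
  2 left: {0,3}→1  {3,7}→2  {6,7}→1
  3 left: {0,3,7}→3  {3,6,7}→3  {5,6,7}→1
  4 left: {0,3,6,7}→6  {3,5,6,7}→4  {4,5,6,7}→1
  5 left: {0,3,5,6,7}→10  {2,4,5,6,7}→1  {3,4,5,6,7}→5
  6 left: {0,3,4,5,6,7}→15  {1,2,4,5,6,7}→1  {2,3,4,5,6,7}→6
  placing 0:c first → 7 extensions
  placing 1:f first → 21 extensions
total linear extensions = 28

28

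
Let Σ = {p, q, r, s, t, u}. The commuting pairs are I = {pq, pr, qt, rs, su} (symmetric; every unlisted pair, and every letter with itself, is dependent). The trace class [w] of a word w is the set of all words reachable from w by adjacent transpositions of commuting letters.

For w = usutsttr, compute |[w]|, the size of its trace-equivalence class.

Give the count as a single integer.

3

#0=u has no predecessor
#1=s has no predecessor
#2=u depends on [0:u]
#3=t depends on [1:s, 2:u]
#4=s depends on [3:t]
#5=t depends on [4:s]
#6=t depends on [5:t]
#7=r depends on [6:t]
sources: [0:u, 1:s]
N(rest) = Σ N(rest − s) over sources s of rest; N(one piece) = 1:
  size 1 → [7]=1
  size 2 → [6,7]=1
  size 3 → [5,6,7]=1
  size 4 → [4,5,6,7]=1
  size 5 → [3,4,5,6,7]=1
  size 6 → [1,3,4,5,6,7]=1  [2,3,4,5,6,7]=1
  first=0(u) contributes 2
  first=1(s) contributes 1
|[w]| = 3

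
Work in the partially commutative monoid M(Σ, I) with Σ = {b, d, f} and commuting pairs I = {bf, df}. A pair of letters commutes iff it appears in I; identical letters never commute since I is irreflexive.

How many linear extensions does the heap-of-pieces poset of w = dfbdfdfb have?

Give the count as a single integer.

56

piece 0:d — minimal
piece 1:f — minimal
piece 2:b rests on {0:d}
piece 3:d rests on {2:b}
piece 4:f rests on {1:f}
piece 5:d rests on {3:d}
piece 6:f rests on {4:f}
piece 7:b rests on {5:d}
minimal pieces: {0:d, 1:f}
ways to finish when only these pieces remain (= sum over removing one remaining piece with nothing left below it):
  1 left: {6}→1  {7}→1
  2 left: {4,6}→1  {5,7}→1  {6,7}→2
  3 left: {1,4,6}→1  {3,5,7}→1  {4,6,7}→3  {5,6,7}→3
  4 left: {1,4,6,7}→4  {2,3,5,7}→1  {3,5,6,7}→4  {4,5,6,7}→6
  5 left: {0,2,3,5,7}→1  {1,4,5,6,7}→10  {2,3,5,6,7}→5  {3,4,5,6,7}→10
  6 left: {0,2,3,5,6,7}→6  {1,3,4,5,6,7}→20  {2,3,4,5,6,7}→15
  placing 0:d first → 35 extensions
  placing 1:f first → 21 extensions
total linear extensions = 56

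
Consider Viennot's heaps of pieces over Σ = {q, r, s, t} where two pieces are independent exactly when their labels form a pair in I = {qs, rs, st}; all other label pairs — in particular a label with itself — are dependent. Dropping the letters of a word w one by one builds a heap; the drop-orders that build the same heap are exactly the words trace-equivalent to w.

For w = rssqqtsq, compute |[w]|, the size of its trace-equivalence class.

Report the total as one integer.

piece 0:r — minimal
piece 1:s — minimal
piece 2:s rests on {1:s}
piece 3:q rests on {0:r}
piece 4:q rests on {3:q}
piece 5:t rests on {4:q}
piece 6:s rests on {2:s}
piece 7:q rests on {5:t}
minimal pieces: {0:r, 1:s}
ways to finish when only these pieces remain (= sum over removing one remaining piece with nothing left below it):
  1 left: {6}→1  {7}→1
  2 left: {2,6}→1  {5,7}→1  {6,7}→2
  3 left: {1,2,6}→1  {2,6,7}→3  {4,5,7}→1  {5,6,7}→3
  4 left: {1,2,6,7}→4  {2,5,6,7}→6  {3,4,5,7}→1  {4,5,6,7}→4
  5 left: {0,3,4,5,7}→1  {1,2,5,6,7}→10  {2,4,5,6,7}→10  {3,4,5,6,7}→5
  6 left: {0,3,4,5,6,7}→6  {1,2,4,5,6,7}→20  {2,3,4,5,6,7}→15
  placing 0:r first → 35 extensions
  placing 1:s first → 21 extensions
total linear extensions = 56

56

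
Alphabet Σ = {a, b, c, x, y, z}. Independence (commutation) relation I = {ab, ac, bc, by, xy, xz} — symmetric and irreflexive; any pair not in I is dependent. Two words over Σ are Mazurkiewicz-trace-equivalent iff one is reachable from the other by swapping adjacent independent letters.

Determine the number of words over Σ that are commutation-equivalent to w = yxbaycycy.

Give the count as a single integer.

15

piece 0:y — minimal
piece 1:x — minimal
piece 2:b rests on {1:x}
piece 3:a rests on {0:y, 1:x}
piece 4:y rests on {3:a}
piece 5:c rests on {4:y}
piece 6:y rests on {5:c}
piece 7:c rests on {6:y}
piece 8:y rests on {7:c}
minimal pieces: {0:y, 1:x}
ways to finish when only these pieces remain (= sum over removing one remaining piece with nothing left below it):
  1 left: {2}→1  {8}→1
  2 left: {2,8}→2  {7,8}→1
  3 left: {2,7,8}→3  {6,7,8}→1
  4 left: {2,6,7,8}→4  {5,6,7,8}→1
  5 left: {2,5,6,7,8}→5  {4,5,6,7,8}→1
  6 left: {2,4,5,6,7,8}→6  {3,4,5,6,7,8}→1
  7 left: {0,3,4,5,6,7,8}→1  {2,3,4,5,6,7,8}→7
  placing 0:y first → 7 extensions
  placing 1:x first → 8 extensions
total linear extensions = 15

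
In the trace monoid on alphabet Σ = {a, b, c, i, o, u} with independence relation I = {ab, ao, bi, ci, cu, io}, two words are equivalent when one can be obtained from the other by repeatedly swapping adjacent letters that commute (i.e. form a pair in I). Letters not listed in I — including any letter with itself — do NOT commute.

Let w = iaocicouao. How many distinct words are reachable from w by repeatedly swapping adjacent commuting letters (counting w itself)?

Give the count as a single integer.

drop 0:i onto floor
drop 1:a onto {0:i}
drop 2:o onto floor
drop 3:c onto {1:a, 2:o}
drop 4:i onto {1:a}
drop 5:c onto {3:c}
drop 6:o onto {5:c}
drop 7:u onto {4:i, 6:o}
drop 8:a onto {7:u}
drop 9:o onto {7:u}
ground layer = {0:i, 2:o}
drop-orders for the pieces not yet dropped (sum over which currently-grounded one goes next):
  1 to go: {8} 1  {9} 1
  2 to go: {8,9} 2
  3 to go: {7,8,9} 2
  4 to go: {4,7,8,9} 2  {6,7,8,9} 2
  5 to go: {4,6,7,8,9} 4  {5,6,7,8,9} 2
  6 to go: {3,5,6,7,8,9} 2  {4,5,6,7,8,9} 6
  7 to go: {2,3,5,6,7,8,9} 2  {3,4,5,6,7,8,9} 8
  8 to go: {1,3,4,5,6,7,8,9} 8  {2,3,4,5,6,7,8,9} 10
  if 0:i drops first: 18 orders
  if 2:o drops first: 8 orders
heap linearizations: 26

26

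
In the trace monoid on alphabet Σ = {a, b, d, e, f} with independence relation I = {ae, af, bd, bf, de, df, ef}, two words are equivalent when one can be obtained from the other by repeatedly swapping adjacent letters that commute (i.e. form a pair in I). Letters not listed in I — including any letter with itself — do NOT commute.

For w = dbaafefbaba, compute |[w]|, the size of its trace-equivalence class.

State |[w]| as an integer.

0(d) covers ∅
1(b) covers ∅
2(a) covers 0:d, 1:b
3(a) covers 2:a
4(f) covers ∅
5(e) covers 1:b
6(f) covers 4:f
7(b) covers 3:a, 5:e
8(a) covers 7:b
9(b) covers 8:a
10(a) covers 9:b
floor of heap: 0:d, 1:b, 4:f
completions by unplaced set U, small U first (add the entries for U minus each lowest piece of U):
  |U|=1: {6}:1  {10}:1
  |U|=2: {4,6}:1  {6,10}:2  {9,10}:1
  |U|=3: {4,6,10}:3  {6,9,10}:3  {8,9,10}:1
  |U|=4: {4,6,9,10}:6  {6,8,9,10}:4  {7,8,9,10}:1
  |U|=5: {3,7,8,9,10}:1  {4,6,8,9,10}:10  {5,7,8,9,10}:1  {6,7,8,9,10}:5
  |U|=6: {2,3,7,8,9,10}:1  {3,5,7,8,9,10}:2  {3,6,7,8,9,10}:6  {4,6,7,8,9,10}:15  {5,6,7,8,9,10}:6
  |U|=7: {0,2,3,7,8,9,10}:1  {2,3,5,7,8,9,10}:3  {2,3,6,7,8,9,10}:7  {3,4,6,7,8,9,10}:21  {3,5,6,7,8,9,10}:14  {4,5,6,7,8,9,10}:21
  |U|=8: {0,2,3,5,7,8,9,10}:4  {0,2,3,6,7,8,9,10}:8  {1,2,3,5,7,8,9,10}:3  {2,3,4,6,7,8,9,10}:28  {2,3,5,6,7,8,9,10}:24  {3,4,5,6,7,8,9,10}:56
  |U|=9: {0,1,2,3,5,7,8,9,10}:7  {0,2,3,4,6,7,8,9,10}:36  {0,2,3,5,6,7,8,9,10}:36  {1,2,3,5,6,7,8,9,10}:27  {2,3,4,5,6,7,8,9,10}:108
  start at 0(d): 135
  start at 1(b): 180
  start at 4(f): 70
sum over floor = 385

385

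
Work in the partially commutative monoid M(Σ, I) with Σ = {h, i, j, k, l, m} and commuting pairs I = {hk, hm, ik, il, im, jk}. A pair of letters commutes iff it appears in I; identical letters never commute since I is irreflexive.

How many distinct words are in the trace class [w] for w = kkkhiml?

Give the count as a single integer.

0(k) covers ∅
1(k) covers 0:k
2(k) covers 1:k
3(h) covers ∅
4(i) covers 3:h
5(m) covers 2:k
6(l) covers 3:h, 5:m
floor of heap: 0:k, 3:h
completions by unplaced set U, small U first (add the entries for U minus each lowest piece of U):
  |U|=1: {4}:1  {6}:1
  |U|=2: {4,6}:2  {5,6}:1
  |U|=3: {2,5,6}:1  {3,4,6}:2  {4,5,6}:3
  |U|=4: {1,2,5,6}:1  {2,4,5,6}:4  {3,4,5,6}:5
  |U|=5: {0,1,2,5,6}:1  {1,2,4,5,6}:5  {2,3,4,5,6}:9
  start at 0(k): 14
  start at 3(h): 6
sum over floor = 20

20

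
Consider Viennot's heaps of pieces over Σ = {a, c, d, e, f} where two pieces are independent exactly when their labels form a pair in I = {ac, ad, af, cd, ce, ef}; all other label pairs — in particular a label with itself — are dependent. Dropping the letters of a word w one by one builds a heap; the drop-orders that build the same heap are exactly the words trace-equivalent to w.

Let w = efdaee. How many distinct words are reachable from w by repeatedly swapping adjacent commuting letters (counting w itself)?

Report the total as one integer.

drop 0:e onto floor
drop 1:f onto floor
drop 2:d onto {0:e, 1:f}
drop 3:a onto {0:e}
drop 4:e onto {2:d, 3:a}
drop 5:e onto {4:e}
ground layer = {0:e, 1:f}
drop-orders for the pieces not yet dropped (sum over which currently-grounded one goes next):
  1 to go: {5} 1
  2 to go: {4,5} 1
  3 to go: {2,4,5} 1  {3,4,5} 1
  4 to go: {1,2,4,5} 1  {2,3,4,5} 2
  if 0:e drops first: 3 orders
  if 1:f drops first: 2 orders
heap linearizations: 5

5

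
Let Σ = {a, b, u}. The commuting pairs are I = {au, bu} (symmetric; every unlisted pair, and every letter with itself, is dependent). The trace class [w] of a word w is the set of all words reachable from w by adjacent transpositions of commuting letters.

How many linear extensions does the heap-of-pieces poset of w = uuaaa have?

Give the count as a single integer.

0(u) covers ∅
1(u) covers 0:u
2(a) covers ∅
3(a) covers 2:a
4(a) covers 3:a
floor of heap: 0:u, 2:a
completions by unplaced set U, small U first (add the entries for U minus each lowest piece of U):
  |U|=1: {1}:1  {4}:1
  |U|=2: {0,1}:1  {1,4}:2  {3,4}:1
  |U|=3: {0,1,4}:3  {1,3,4}:3  {2,3,4}:1
  start at 0(u): 4
  start at 2(a): 6
sum over floor = 10

10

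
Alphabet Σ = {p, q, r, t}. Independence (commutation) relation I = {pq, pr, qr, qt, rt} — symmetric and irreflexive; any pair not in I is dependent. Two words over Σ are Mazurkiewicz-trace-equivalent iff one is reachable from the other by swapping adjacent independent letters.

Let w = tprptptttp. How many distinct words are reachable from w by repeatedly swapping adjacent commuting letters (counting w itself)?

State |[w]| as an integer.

piece 0:t — minimal
piece 1:p rests on {0:t}
piece 2:r — minimal
piece 3:p rests on {1:p}
piece 4:t rests on {3:p}
piece 5:p rests on {4:t}
piece 6:t rests on {5:p}
piece 7:t rests on {6:t}
piece 8:t rests on {7:t}
piece 9:p rests on {8:t}
minimal pieces: {0:t, 2:r}
ways to finish when only these pieces remain (= sum over removing one remaining piece with nothing left below it):
  1 left: {2}→1  {9}→1
  2 left: {2,9}→2  {8,9}→1
  3 left: {2,8,9}→3  {7,8,9}→1
  4 left: {2,7,8,9}→4  {6,7,8,9}→1
  5 left: {2,6,7,8,9}→5  {5,6,7,8,9}→1
  6 left: {2,5,6,7,8,9}→6  {4,5,6,7,8,9}→1
  7 left: {2,4,5,6,7,8,9}→7  {3,4,5,6,7,8,9}→1
  8 left: {1,3,4,5,6,7,8,9}→1  {2,3,4,5,6,7,8,9}→8
  placing 0:t first → 9 extensions
  placing 2:r first → 1 extensions
total linear extensions = 10

10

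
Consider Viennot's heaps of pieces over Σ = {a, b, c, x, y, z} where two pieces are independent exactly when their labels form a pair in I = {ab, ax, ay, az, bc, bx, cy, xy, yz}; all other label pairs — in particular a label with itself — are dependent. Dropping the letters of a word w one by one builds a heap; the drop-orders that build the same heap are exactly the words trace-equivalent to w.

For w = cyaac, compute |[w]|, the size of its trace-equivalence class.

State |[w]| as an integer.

piece 0:c — minimal
piece 1:y — minimal
piece 2:a rests on {0:c}
piece 3:a rests on {2:a}
piece 4:c rests on {3:a}
minimal pieces: {0:c, 1:y}
ways to finish when only these pieces remain (= sum over removing one remaining piece with nothing left below it):
  1 left: {1}→1  {4}→1
  2 left: {1,4}→2  {3,4}→1
  3 left: {1,3,4}→3  {2,3,4}→1
  placing 0:c first → 4 extensions
  placing 1:y first → 1 extensions
total linear extensions = 5

5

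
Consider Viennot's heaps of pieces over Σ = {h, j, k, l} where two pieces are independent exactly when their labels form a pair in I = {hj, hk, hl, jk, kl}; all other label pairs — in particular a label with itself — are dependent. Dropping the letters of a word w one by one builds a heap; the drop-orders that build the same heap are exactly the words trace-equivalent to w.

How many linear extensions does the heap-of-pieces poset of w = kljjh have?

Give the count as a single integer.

20

0(k) covers ∅
1(l) covers ∅
2(j) covers 1:l
3(j) covers 2:j
4(h) covers ∅
floor of heap: 0:k, 1:l, 4:h
completions by unplaced set U, small U first (add the entries for U minus each lowest piece of U):
  |U|=1: {0}:1  {3}:1  {4}:1
  |U|=2: {0,3}:2  {0,4}:2  {2,3}:1  {3,4}:2
  |U|=3: {0,2,3}:3  {0,3,4}:6  {1,2,3}:1  {2,3,4}:3
  start at 0(k): 4
  start at 1(l): 12
  start at 4(h): 4
sum over floor = 20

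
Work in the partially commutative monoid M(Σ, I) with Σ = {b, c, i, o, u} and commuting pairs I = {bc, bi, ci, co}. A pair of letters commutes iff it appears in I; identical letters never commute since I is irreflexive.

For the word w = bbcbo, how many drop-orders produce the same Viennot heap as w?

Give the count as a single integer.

drop 0:b onto floor
drop 1:b onto {0:b}
drop 2:c onto floor
drop 3:b onto {1:b}
drop 4:o onto {3:b}
ground layer = {0:b, 2:c}
drop-orders for the pieces not yet dropped (sum over which currently-grounded one goes next):
  1 to go: {2} 1  {4} 1
  2 to go: {2,4} 2  {3,4} 1
  3 to go: {1,3,4} 1  {2,3,4} 3
  if 0:b drops first: 4 orders
  if 2:c drops first: 1 orders
heap linearizations: 5

5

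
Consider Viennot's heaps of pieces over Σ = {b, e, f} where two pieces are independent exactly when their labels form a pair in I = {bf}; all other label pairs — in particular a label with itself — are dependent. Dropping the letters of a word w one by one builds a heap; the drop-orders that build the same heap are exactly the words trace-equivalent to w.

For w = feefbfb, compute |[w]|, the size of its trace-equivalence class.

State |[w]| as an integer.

6

piece 0:f — minimal
piece 1:e rests on {0:f}
piece 2:e rests on {1:e}
piece 3:f rests on {2:e}
piece 4:b rests on {2:e}
piece 5:f rests on {3:f}
piece 6:b rests on {4:b}
minimal pieces: {0:f}
ways to finish when only these pieces remain (= sum over removing one remaining piece with nothing left below it):
  1 left: {5}→1  {6}→1
  2 left: {3,5}→1  {4,6}→1  {5,6}→2
  3 left: {3,5,6}→3  {4,5,6}→3
  4 left: {3,4,5,6}→6
  5 left: {2,3,4,5,6}→6
  placing 0:f first → 6 extensions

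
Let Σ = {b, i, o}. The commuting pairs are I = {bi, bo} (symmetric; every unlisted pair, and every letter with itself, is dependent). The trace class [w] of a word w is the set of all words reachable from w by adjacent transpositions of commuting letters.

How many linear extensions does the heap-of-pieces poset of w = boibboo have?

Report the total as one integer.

35

#0=b has no predecessor
#1=o has no predecessor
#2=i depends on [1:o]
#3=b depends on [0:b]
#4=b depends on [3:b]
#5=o depends on [2:i]
#6=o depends on [5:o]
sources: [0:b, 1:o]
N(rest) = Σ N(rest − s) over sources s of rest; N(one piece) = 1:
  size 1 → [4]=1  [6]=1
  size 2 → [3,4]=1  [4,6]=2  [5,6]=1
  size 3 → [0,3,4]=1  [2,5,6]=1  [3,4,6]=3  [4,5,6]=3
  size 4 → [0,3,4,6]=4  [1,2,5,6]=1  [2,4,5,6]=4  [3,4,5,6]=6
  size 5 → [0,3,4,5,6]=10  [1,2,4,5,6]=5  [2,3,4,5,6]=10
  first=0(b) contributes 15
  first=1(o) contributes 20
|[w]| = 35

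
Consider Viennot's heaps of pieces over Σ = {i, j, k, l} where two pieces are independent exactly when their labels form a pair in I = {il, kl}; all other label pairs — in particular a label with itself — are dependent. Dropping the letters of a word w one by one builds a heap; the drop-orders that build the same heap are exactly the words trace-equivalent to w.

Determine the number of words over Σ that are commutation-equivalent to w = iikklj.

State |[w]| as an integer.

drop 0:i onto floor
drop 1:i onto {0:i}
drop 2:k onto {1:i}
drop 3:k onto {2:k}
drop 4:l onto floor
drop 5:j onto {3:k, 4:l}
ground layer = {0:i, 4:l}
drop-orders for the pieces not yet dropped (sum over which currently-grounded one goes next):
  1 to go: {5} 1
  2 to go: {3,5} 1  {4,5} 1
  3 to go: {2,3,5} 1  {3,4,5} 2
  4 to go: {1,2,3,5} 1  {2,3,4,5} 3
  if 0:i drops first: 4 orders
  if 4:l drops first: 1 orders
heap linearizations: 5

5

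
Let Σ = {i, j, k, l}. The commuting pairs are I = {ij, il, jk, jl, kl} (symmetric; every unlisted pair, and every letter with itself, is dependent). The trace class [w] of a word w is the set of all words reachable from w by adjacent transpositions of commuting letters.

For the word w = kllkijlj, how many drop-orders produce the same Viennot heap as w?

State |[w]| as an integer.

piece 0:k — minimal
piece 1:l — minimal
piece 2:l rests on {1:l}
piece 3:k rests on {0:k}
piece 4:i rests on {3:k}
piece 5:j — minimal
piece 6:l rests on {2:l}
piece 7:j rests on {5:j}
minimal pieces: {0:k, 1:l, 5:j}
ways to finish when only these pieces remain (= sum over removing one remaining piece with nothing left below it):
  1 left: {4}→1  {6}→1  {7}→1
  2 left: {2,6}→1  {3,4}→1  {4,6}→2  {4,7}→2  {5,7}→1  {6,7}→2
  3 left: {0,3,4}→1  {1,2,6}→1  {2,4,6}→3  {2,6,7}→3  {3,4,6}→3  {3,4,7}→3  {4,5,7}→3  {4,6,7}→6  {5,6,7}→3
  4 left: {0,3,4,6}→4  {0,3,4,7}→4  {1,2,4,6}→4  {1,2,6,7}→4  {2,3,4,6}→6  {2,4,6,7}→12  {2,5,6,7}→6  {3,4,5,7}→6  {3,4,6,7}→12  {4,5,6,7}→12
  5 left: {0,2,3,4,6}→10  {0,3,4,5,7}→10  {0,3,4,6,7}→20  {1,2,3,4,6}→10  {1,2,4,6,7}→20  {1,2,5,6,7}→10  {2,3,4,6,7}→30  {2,4,5,6,7}→30  {3,4,5,6,7}→30
  6 left: {0,1,2,3,4,6}→20  {0,2,3,4,6,7}→60  {0,3,4,5,6,7}→60  {1,2,3,4,6,7}→60  {1,2,4,5,6,7}→60  {2,3,4,5,6,7}→90
  placing 0:k first → 210 extensions
  placing 1:l first → 210 extensions
  placing 5:j first → 140 extensions
total linear extensions = 560

560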